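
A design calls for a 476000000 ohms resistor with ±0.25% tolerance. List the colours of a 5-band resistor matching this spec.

yellow, violet, blue, blue, blue

476000000 Ω = 476 × 10^6.
4 → yellow
7 → violet
6 → blue
Multiplier 10^6 → blue.
±0.25% tolerance → blue.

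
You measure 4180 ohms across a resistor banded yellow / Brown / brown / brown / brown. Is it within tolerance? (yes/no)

no

Yellow → 4 (first significant figure)
Brown → 1 (second significant figure)
Brown → 1 (third significant figure)
Brown → ×10 multiplier
Brown → ±1% tolerance
411 × 10 = 4110 Ω
Allowed range: 4068.9 Ω to 4151.1 Ω.
4180 ohms lies outside that range.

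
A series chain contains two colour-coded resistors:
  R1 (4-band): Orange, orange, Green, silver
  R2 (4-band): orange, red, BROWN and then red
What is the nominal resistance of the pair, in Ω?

3300320 Ω

R1: orange, orange → 33; green ×10^5 → 3300000 Ω.
R2: orange, red → 32; brown ×10 → 320 Ω.
Series: 3300000 + 320 = 3300320 Ω.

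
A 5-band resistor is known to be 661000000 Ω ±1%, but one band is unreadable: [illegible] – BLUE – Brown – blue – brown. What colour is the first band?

blue

661000000 Ω = 661 × 10^6.
The first band gives digit 6 of the significand, and 6 is blue.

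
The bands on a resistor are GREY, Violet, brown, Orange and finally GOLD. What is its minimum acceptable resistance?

Grey → 8 (first significant figure)
Violet → 7 (second significant figure)
Brown → 1 (third significant figure)
Orange → ×10^3 multiplier
Gold → ±5% tolerance
871 × 1000 = 871000 Ω
Minimum = 871000 × (1 − 5/100) = 827450 Ω.

827450 Ω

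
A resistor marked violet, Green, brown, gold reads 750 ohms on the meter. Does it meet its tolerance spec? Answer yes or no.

yes

Violet → 7 (first significant figure)
Green → 5 (second significant figure)
Brown → ×10 multiplier
Gold → ±5% tolerance
75 × 10 = 750 Ω
Allowed range: 712.5 Ω to 787.5 Ω.
750 ohms lies inside that range.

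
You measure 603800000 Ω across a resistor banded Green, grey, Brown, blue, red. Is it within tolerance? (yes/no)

Green → 5 (first significant figure)
Grey → 8 (second significant figure)
Brown → 1 (third significant figure)
Blue → ×10^6 multiplier
Red → ±2% tolerance
581 × 1000000 = 581000000 Ω
Allowed range: 569380000 Ω to 592620000 Ω.
603800000 Ω lies outside that range.

no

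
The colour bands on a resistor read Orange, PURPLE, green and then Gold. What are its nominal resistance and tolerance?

Orange → 3 (first significant figure)
Violet → 7 (second significant figure)
Green → ×10^5 multiplier
Gold → ±5% tolerance
37 × 100000 = 3700000 Ω

3700000 Ω ±5%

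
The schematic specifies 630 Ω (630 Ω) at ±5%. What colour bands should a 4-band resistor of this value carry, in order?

630 Ω = 63 × 10^1.
6 → blue
3 → orange
Multiplier 10^1 → brown.
±5% tolerance → gold.

blue, orange, brown, gold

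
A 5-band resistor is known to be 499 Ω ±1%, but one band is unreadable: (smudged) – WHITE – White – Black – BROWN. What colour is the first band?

499 Ω = 499 × 10^0.
The first band gives digit 4 of the significand, and 4 is yellow.

yellow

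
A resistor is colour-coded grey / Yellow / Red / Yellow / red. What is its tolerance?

±2%

The last band, red, is the tolerance band.
Red corresponds to ±2%.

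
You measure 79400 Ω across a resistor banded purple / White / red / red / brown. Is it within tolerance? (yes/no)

yes

Violet → 7 (first significant figure)
White → 9 (second significant figure)
Red → 2 (third significant figure)
Red → ×10^2 multiplier
Brown → ±1% tolerance
792 × 100 = 79200 Ω
Allowed range: 78408 Ω to 79992 Ω.
79400 Ω lies inside that range.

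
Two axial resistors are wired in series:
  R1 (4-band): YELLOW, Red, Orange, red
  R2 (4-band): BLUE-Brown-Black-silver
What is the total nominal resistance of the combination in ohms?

R1: yellow, red → 42; orange ×10^3 → 42000 Ω.
R2: blue, brown → 61; black ×1 → 61 Ω.
Series: 42000 + 61 = 42061 Ω.

42061 Ω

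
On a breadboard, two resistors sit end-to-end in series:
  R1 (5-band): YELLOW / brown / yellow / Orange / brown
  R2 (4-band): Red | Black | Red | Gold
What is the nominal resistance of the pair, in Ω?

R1: yellow, brown, yellow → 414; orange ×10^3 → 414000 Ω.
R2: red, black → 20; red ×10^2 → 2000 Ω.
Series: 414000 + 2000 = 416000 Ω.

416000 Ω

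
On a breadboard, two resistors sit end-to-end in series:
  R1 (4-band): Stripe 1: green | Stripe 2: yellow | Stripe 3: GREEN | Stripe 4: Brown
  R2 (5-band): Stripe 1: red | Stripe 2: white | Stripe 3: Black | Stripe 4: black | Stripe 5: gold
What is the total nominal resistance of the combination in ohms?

5400290 Ω

R1: green, yellow → 54; green ×10^5 → 5400000 Ω.
R2: red, white, black → 290; black ×1 → 290 Ω.
Series: 5400000 + 290 = 5400290 Ω.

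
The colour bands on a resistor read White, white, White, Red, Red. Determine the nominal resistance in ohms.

99900 Ω

White → 9 (first significant figure)
White → 9 (second significant figure)
White → 9 (third significant figure)
Red → ×10^2 multiplier
999 × 100 = 99900 Ω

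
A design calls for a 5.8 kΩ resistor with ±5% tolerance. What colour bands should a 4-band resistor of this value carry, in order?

5800 Ω = 58 × 10^2.
5 → green
8 → grey
Multiplier 10^2 → red.
±5% tolerance → gold.

green, grey, red, gold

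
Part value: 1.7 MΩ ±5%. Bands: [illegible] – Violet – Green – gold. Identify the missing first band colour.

1700000 Ω = 17 × 10^5.
The first band gives digit 1 of the significand, and 1 is brown.

brown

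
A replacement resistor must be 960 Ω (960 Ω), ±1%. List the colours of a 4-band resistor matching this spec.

960 Ω = 96 × 10^1.
9 → white
6 → blue
Multiplier 10^1 → brown.
±1% tolerance → brown.

white, blue, brown, brown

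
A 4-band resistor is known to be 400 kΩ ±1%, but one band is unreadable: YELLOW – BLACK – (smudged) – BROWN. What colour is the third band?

400000 Ω = 40 × 10^4.
The third band is the multiplier, 10^4, which is yellow.

yellow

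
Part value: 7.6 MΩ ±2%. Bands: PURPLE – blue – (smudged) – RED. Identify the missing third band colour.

green

7600000 Ω = 76 × 10^5.
The third band is the multiplier, 10^5, which is green.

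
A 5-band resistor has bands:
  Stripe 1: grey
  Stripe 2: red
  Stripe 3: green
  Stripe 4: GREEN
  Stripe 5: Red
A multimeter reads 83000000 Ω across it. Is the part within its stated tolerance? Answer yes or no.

yes

Grey → 8 (first significant figure)
Red → 2 (second significant figure)
Green → 5 (third significant figure)
Green → ×10^5 multiplier
Red → ±2% tolerance
825 × 100000 = 82500000 Ω
Allowed range: 80850000 Ω to 84150000 Ω.
83000000 Ω lies inside that range.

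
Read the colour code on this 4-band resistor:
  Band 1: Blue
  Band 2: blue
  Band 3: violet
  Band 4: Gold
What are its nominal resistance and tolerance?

Blue → 6 (first significant figure)
Blue → 6 (second significant figure)
Violet → ×10^7 multiplier
Gold → ±5% tolerance
66 × 10000000 = 660000000 Ω

660000000 Ω ±5%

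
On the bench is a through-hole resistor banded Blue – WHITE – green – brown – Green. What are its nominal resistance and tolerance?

6950 Ω ±0.5%

Blue → 6 (first significant figure)
White → 9 (second significant figure)
Green → 5 (third significant figure)
Brown → ×10 multiplier
Green → ±0.5% tolerance
695 × 10 = 6950 Ω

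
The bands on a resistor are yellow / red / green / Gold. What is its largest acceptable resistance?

Yellow → 4 (first significant figure)
Red → 2 (second significant figure)
Green → ×10^5 multiplier
Gold → ±5% tolerance
42 × 100000 = 4200000 Ω
Largest = 4200000 × (1 + 5/100) = 4410000 Ω.

4410000 Ω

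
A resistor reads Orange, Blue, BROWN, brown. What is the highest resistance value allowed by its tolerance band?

363.6 Ω

Orange → 3 (first significant figure)
Blue → 6 (second significant figure)
Brown → ×10 multiplier
Brown → ±1% tolerance
36 × 10 = 360 Ω
Highest = 360 × (1 + 1/100) = 363.6 Ω.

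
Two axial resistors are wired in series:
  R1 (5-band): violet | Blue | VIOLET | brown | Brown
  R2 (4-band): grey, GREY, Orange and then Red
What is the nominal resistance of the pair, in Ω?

R1: violet, blue, violet → 767; brown ×10 → 7670 Ω.
R2: grey, grey → 88; orange ×10^3 → 88000 Ω.
Series: 7670 + 88000 = 95670 Ω.

95670 Ω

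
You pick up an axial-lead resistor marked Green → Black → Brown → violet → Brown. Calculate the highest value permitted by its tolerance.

5060100000 Ω

Green → 5 (first significant figure)
Black → 0 (second significant figure)
Brown → 1 (third significant figure)
Violet → ×10^7 multiplier
Brown → ±1% tolerance
501 × 10000000 = 5010000000 Ω
Highest = 5010000000 × (1 + 1/100) = 5060100000 Ω.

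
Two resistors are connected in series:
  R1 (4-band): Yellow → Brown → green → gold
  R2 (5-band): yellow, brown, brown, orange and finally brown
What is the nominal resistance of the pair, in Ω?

R1: yellow, brown → 41; green ×10^5 → 4100000 Ω.
R2: yellow, brown, brown → 411; orange ×10^3 → 411000 Ω.
Series: 4100000 + 411000 = 4511000 Ω.

4511000 Ω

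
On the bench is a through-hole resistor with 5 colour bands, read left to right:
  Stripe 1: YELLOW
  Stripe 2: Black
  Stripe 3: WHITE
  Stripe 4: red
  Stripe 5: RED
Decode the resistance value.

40900 Ω

Yellow → 4 (first significant figure)
Black → 0 (second significant figure)
White → 9 (third significant figure)
Red → ×10^2 multiplier
409 × 100 = 40900 Ω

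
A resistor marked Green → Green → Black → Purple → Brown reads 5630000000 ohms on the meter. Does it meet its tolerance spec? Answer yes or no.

Green → 5 (first significant figure)
Green → 5 (second significant figure)
Black → 0 (third significant figure)
Violet → ×10^7 multiplier
Brown → ±1% tolerance
550 × 10000000 = 5500000000 Ω
Allowed range: 5445000000 Ω to 5555000000 Ω.
5630000000 ohms lies outside that range.

no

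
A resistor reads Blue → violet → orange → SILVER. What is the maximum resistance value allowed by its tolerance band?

Blue → 6 (first significant figure)
Violet → 7 (second significant figure)
Orange → ×10^3 multiplier
Silver → ±10% tolerance
67 × 1000 = 67000 Ω
Maximum = 67000 × (1 + 10/100) = 73700 Ω.

73700 Ω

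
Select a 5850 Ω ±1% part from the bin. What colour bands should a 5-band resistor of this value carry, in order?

5850 Ω = 585 × 10^1.
5 → green
8 → grey
5 → green
Multiplier 10^1 → brown.
±1% tolerance → brown.

green, grey, green, brown, brown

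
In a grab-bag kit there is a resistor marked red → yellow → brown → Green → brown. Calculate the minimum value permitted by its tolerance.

Red → 2 (first significant figure)
Yellow → 4 (second significant figure)
Brown → 1 (third significant figure)
Green → ×10^5 multiplier
Brown → ±1% tolerance
241 × 100000 = 24100000 Ω
Minimum = 24100000 × (1 − 1/100) = 23859000 Ω.

23859000 Ω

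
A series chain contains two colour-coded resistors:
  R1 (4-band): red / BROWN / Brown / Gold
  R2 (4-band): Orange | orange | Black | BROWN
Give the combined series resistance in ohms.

R1: red, brown → 21; brown ×10 → 210 Ω.
R2: orange, orange → 33; black ×1 → 33 Ω.
Series: 210 + 33 = 243 Ω.

243 Ω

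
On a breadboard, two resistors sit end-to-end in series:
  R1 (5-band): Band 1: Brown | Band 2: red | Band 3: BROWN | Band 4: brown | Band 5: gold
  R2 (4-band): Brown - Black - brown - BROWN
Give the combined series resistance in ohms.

1310 Ω

R1: brown, red, brown → 121; brown ×10 → 1210 Ω.
R2: brown, black → 10; brown ×10 → 100 Ω.
Series: 1210 + 100 = 1310 Ω.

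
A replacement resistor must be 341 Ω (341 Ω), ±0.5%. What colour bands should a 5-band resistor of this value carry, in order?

orange, yellow, brown, black, green

341 Ω = 341 × 10^0.
3 → orange
4 → yellow
1 → brown
Multiplier 10^0 → black.
±0.5% tolerance → green.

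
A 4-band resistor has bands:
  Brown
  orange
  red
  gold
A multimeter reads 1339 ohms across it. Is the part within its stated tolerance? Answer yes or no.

yes

Brown → 1 (first significant figure)
Orange → 3 (second significant figure)
Red → ×10^2 multiplier
Gold → ±5% tolerance
13 × 100 = 1300 Ω
Allowed range: 1235 Ω to 1365 Ω.
1339 ohms lies inside that range.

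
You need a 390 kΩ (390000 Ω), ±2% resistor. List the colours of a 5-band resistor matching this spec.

orange, white, black, orange, red

390000 Ω = 390 × 10^3.
3 → orange
9 → white
0 → black
Multiplier 10^3 → orange.
±2% tolerance → red.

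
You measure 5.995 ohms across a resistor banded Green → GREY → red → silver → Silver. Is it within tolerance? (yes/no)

Green → 5 (first significant figure)
Grey → 8 (second significant figure)
Red → 2 (third significant figure)
Silver → ×0.01 multiplier
Silver → ±10% tolerance
582 × 0.01 = 5.82 Ω
Allowed range: 5.238 Ω to 6.402 Ω.
5.995 ohms lies inside that range.

yes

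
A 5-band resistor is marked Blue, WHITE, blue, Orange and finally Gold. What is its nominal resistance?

696000 Ω

Blue → 6 (first significant figure)
White → 9 (second significant figure)
Blue → 6 (third significant figure)
Orange → ×10^3 multiplier
696 × 1000 = 696000 Ω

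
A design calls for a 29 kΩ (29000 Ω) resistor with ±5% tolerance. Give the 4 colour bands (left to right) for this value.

red, white, orange, gold

29000 Ω = 29 × 10^3.
2 → red
9 → white
Multiplier 10^3 → orange.
±5% tolerance → gold.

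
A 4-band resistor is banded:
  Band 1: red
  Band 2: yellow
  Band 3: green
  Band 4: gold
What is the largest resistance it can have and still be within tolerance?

Red → 2 (first significant figure)
Yellow → 4 (second significant figure)
Green → ×10^5 multiplier
Gold → ±5% tolerance
24 × 100000 = 2400000 Ω
Largest = 2400000 × (1 + 5/100) = 2520000 Ω.

2520000 Ω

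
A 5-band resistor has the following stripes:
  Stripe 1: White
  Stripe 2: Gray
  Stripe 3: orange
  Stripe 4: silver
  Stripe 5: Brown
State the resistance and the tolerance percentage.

9.83 Ω ±1%

White → 9 (first significant figure)
Grey → 8 (second significant figure)
Orange → 3 (third significant figure)
Silver → ×0.01 multiplier
Brown → ±1% tolerance
983 × 0.01 = 9.83 Ω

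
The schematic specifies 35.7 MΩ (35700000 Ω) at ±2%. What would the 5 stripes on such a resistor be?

orange, green, violet, green, red

35700000 Ω = 357 × 10^5.
3 → orange
5 → green
7 → violet
Multiplier 10^5 → green.
±2% tolerance → red.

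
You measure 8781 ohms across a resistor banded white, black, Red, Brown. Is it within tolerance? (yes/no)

no

White → 9 (first significant figure)
Black → 0 (second significant figure)
Red → ×10^2 multiplier
Brown → ±1% tolerance
90 × 100 = 9000 Ω
Allowed range: 8910 Ω to 9090 Ω.
8781 ohms lies outside that range.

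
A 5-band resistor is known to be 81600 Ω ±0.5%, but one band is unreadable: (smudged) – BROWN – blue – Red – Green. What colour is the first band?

grey

81600 Ω = 816 × 10^2.
The first band gives digit 8 of the significand, and 8 is grey.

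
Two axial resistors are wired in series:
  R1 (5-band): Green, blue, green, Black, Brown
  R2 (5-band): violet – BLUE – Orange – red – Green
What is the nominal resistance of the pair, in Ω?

76865 Ω

R1: green, blue, green → 565; black ×1 → 565 Ω.
R2: violet, blue, orange → 763; red ×10^2 → 76300 Ω.
Series: 565 + 76300 = 76865 Ω.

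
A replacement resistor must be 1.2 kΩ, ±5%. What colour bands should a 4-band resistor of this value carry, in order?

brown, red, red, gold

1200 Ω = 12 × 10^2.
1 → brown
2 → red
Multiplier 10^2 → red.
±5% tolerance → gold.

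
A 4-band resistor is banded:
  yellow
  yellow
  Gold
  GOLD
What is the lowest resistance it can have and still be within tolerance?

Yellow → 4 (first significant figure)
Yellow → 4 (second significant figure)
Gold → ×0.1 multiplier
Gold → ±5% tolerance
44 × 0.1 = 4.4 Ω
Lowest = 4.4 × (1 − 5/100) = 4.18 Ω.

4.18 Ω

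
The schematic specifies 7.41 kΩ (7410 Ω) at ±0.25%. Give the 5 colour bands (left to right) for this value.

7410 Ω = 741 × 10^1.
7 → violet
4 → yellow
1 → brown
Multiplier 10^1 → brown.
±0.25% tolerance → blue.

violet, yellow, brown, brown, blue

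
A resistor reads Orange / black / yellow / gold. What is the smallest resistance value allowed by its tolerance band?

Orange → 3 (first significant figure)
Black → 0 (second significant figure)
Yellow → ×10^4 multiplier
Gold → ±5% tolerance
30 × 10000 = 300000 Ω
Smallest = 300000 × (1 − 5/100) = 285000 Ω.

285000 Ω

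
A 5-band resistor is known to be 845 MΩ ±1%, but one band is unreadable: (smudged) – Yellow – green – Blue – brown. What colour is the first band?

845000000 Ω = 845 × 10^6.
The first band gives digit 8 of the significand, and 8 is grey.

grey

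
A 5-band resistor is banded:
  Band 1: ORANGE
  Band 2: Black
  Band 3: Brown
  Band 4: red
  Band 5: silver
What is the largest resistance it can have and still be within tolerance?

Orange → 3 (first significant figure)
Black → 0 (second significant figure)
Brown → 1 (third significant figure)
Red → ×10^2 multiplier
Silver → ±10% tolerance
301 × 100 = 30100 Ω
Largest = 30100 × (1 + 10/100) = 33110 Ω.

33110 Ω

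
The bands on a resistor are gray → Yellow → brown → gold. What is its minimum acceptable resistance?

798 Ω

Grey → 8 (first significant figure)
Yellow → 4 (second significant figure)
Brown → ×10 multiplier
Gold → ±5% tolerance
84 × 10 = 840 Ω
Minimum = 840 × (1 − 5/100) = 798 Ω.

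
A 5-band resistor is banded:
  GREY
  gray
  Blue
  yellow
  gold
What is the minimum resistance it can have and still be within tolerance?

Grey → 8 (first significant figure)
Grey → 8 (second significant figure)
Blue → 6 (third significant figure)
Yellow → ×10^4 multiplier
Gold → ±5% tolerance
886 × 10000 = 8860000 Ω
Minimum = 8860000 × (1 − 5/100) = 8417000 Ω.

8417000 Ω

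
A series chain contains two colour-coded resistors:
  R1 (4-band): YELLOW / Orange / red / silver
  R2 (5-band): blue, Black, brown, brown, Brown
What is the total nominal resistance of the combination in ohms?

R1: yellow, orange → 43; red ×10^2 → 4300 Ω.
R2: blue, black, brown → 601; brown ×10 → 6010 Ω.
Series: 4300 + 6010 = 10310 Ω.

10310 Ω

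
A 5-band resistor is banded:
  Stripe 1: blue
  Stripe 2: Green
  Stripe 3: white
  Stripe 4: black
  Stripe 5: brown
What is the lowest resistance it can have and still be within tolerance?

Blue → 6 (first significant figure)
Green → 5 (second significant figure)
White → 9 (third significant figure)
Black → ×1 multiplier
Brown → ±1% tolerance
659 × 1 = 659 Ω
Lowest = 659 × (1 − 1/100) = 652.41 Ω.

652.41 Ω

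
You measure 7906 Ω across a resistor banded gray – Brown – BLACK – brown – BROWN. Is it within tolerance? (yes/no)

Grey → 8 (first significant figure)
Brown → 1 (second significant figure)
Black → 0 (third significant figure)
Brown → ×10 multiplier
Brown → ±1% tolerance
810 × 10 = 8100 Ω
Allowed range: 8019 Ω to 8181 Ω.
7906 Ω lies outside that range.

no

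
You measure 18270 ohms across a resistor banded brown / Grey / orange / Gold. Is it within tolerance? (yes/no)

yes

Brown → 1 (first significant figure)
Grey → 8 (second significant figure)
Orange → ×10^3 multiplier
Gold → ±5% tolerance
18 × 1000 = 18000 Ω
Allowed range: 17100 Ω to 18900 Ω.
18270 ohms lies inside that range.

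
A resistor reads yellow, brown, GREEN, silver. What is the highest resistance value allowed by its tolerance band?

4510000 Ω

Yellow → 4 (first significant figure)
Brown → 1 (second significant figure)
Green → ×10^5 multiplier
Silver → ±10% tolerance
41 × 100000 = 4100000 Ω
Highest = 4100000 × (1 + 10/100) = 4510000 Ω.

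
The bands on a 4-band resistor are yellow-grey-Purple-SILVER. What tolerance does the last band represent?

The last band, silver, is the tolerance band.
Silver corresponds to ±10%.

±10%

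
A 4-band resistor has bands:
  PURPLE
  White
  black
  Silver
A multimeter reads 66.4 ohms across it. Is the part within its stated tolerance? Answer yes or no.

Violet → 7 (first significant figure)
White → 9 (second significant figure)
Black → ×1 multiplier
Silver → ±10% tolerance
79 × 1 = 79 Ω
Allowed range: 71.1 Ω to 86.9 Ω.
66.4 ohms lies outside that range.

no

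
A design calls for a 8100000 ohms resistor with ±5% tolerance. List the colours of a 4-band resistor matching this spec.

8100000 Ω = 81 × 10^5.
8 → grey
1 → brown
Multiplier 10^5 → green.
±5% tolerance → gold.

grey, brown, green, gold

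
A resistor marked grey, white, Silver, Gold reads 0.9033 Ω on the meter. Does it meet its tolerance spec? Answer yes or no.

yes

Grey → 8 (first significant figure)
White → 9 (second significant figure)
Silver → ×0.01 multiplier
Gold → ±5% tolerance
89 × 0.01 = 0.89 Ω
Allowed range: 0.8455 Ω to 0.9345 Ω.
0.9033 Ω lies inside that range.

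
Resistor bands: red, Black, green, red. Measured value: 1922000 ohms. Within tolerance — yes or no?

no

Red → 2 (first significant figure)
Black → 0 (second significant figure)
Green → ×10^5 multiplier
Red → ±2% tolerance
20 × 100000 = 2000000 Ω
Allowed range: 1960000 Ω to 2040000 Ω.
1922000 ohms lies outside that range.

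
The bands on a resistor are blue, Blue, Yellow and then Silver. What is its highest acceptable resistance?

Blue → 6 (first significant figure)
Blue → 6 (second significant figure)
Yellow → ×10^4 multiplier
Silver → ±10% tolerance
66 × 10000 = 660000 Ω
Highest = 660000 × (1 + 10/100) = 726000 Ω.

726000 Ω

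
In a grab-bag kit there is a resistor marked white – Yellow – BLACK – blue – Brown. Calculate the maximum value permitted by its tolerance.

949400000 Ω

White → 9 (first significant figure)
Yellow → 4 (second significant figure)
Black → 0 (third significant figure)
Blue → ×10^6 multiplier
Brown → ±1% tolerance
940 × 1000000 = 940000000 Ω
Maximum = 940000000 × (1 + 1/100) = 949400000 Ω.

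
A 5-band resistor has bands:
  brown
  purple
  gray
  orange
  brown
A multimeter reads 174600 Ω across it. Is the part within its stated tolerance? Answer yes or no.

Brown → 1 (first significant figure)
Violet → 7 (second significant figure)
Grey → 8 (third significant figure)
Orange → ×10^3 multiplier
Brown → ±1% tolerance
178 × 1000 = 178000 Ω
Allowed range: 176220 Ω to 179780 Ω.
174600 Ω lies outside that range.

no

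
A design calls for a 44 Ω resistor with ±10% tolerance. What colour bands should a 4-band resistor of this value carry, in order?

44 Ω = 44 × 10^0.
4 → yellow
4 → yellow
Multiplier 10^0 → black.
±10% tolerance → silver.

yellow, yellow, black, silver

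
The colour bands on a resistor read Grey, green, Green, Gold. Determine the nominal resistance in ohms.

8500000 Ω

Grey → 8 (first significant figure)
Green → 5 (second significant figure)
Green → ×10^5 multiplier
85 × 100000 = 8500000 Ω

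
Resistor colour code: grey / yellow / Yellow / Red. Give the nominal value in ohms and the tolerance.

Grey → 8 (first significant figure)
Yellow → 4 (second significant figure)
Yellow → ×10^4 multiplier
Red → ±2% tolerance
84 × 10000 = 840000 Ω

840000 Ω ±2%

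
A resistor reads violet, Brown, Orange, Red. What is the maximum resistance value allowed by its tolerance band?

Violet → 7 (first significant figure)
Brown → 1 (second significant figure)
Orange → ×10^3 multiplier
Red → ±2% tolerance
71 × 1000 = 71000 Ω
Maximum = 71000 × (1 + 2/100) = 72420 Ω.

72420 Ω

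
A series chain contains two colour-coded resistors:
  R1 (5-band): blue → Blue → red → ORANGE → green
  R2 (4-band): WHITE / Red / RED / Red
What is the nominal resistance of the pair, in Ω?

R1: blue, blue, red → 662; orange ×10^3 → 662000 Ω.
R2: white, red → 92; red ×10^2 → 9200 Ω.
Series: 662000 + 9200 = 671200 Ω.

671200 Ω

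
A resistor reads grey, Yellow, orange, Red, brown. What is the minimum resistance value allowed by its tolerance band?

83457 Ω

Grey → 8 (first significant figure)
Yellow → 4 (second significant figure)
Orange → 3 (third significant figure)
Red → ×10^2 multiplier
Brown → ±1% tolerance
843 × 100 = 84300 Ω
Minimum = 84300 × (1 − 1/100) = 83457 Ω.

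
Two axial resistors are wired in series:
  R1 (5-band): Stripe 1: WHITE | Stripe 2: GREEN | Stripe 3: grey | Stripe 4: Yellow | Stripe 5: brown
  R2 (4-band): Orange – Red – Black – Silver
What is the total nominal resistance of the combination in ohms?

9580032 Ω

R1: white, green, grey → 958; yellow ×10^4 → 9580000 Ω.
R2: orange, red → 32; black ×1 → 32 Ω.
Series: 9580000 + 32 = 9580032 Ω.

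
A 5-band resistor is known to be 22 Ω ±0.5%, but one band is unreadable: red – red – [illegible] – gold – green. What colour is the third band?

black

22 Ω = 220 × 10^-1.
The third band gives digit 0 of the significand, and 0 is black.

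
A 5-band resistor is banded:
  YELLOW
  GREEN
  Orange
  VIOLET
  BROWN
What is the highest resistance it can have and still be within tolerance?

Yellow → 4 (first significant figure)
Green → 5 (second significant figure)
Orange → 3 (third significant figure)
Violet → ×10^7 multiplier
Brown → ±1% tolerance
453 × 10000000 = 4530000000 Ω
Highest = 4530000000 × (1 + 1/100) = 4575300000 Ω.

4575300000 Ω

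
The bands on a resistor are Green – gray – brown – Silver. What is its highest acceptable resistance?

638 Ω

Green → 5 (first significant figure)
Grey → 8 (second significant figure)
Brown → ×10 multiplier
Silver → ±10% tolerance
58 × 10 = 580 Ω
Highest = 580 × (1 + 10/100) = 638 Ω.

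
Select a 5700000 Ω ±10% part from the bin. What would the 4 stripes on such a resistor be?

5700000 Ω = 57 × 10^5.
5 → green
7 → violet
Multiplier 10^5 → green.
±10% tolerance → silver.

green, violet, green, silver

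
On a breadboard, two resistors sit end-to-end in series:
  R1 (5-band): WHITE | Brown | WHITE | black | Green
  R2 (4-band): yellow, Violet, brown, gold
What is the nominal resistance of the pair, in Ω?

1389 Ω

R1: white, brown, white → 919; black ×1 → 919 Ω.
R2: yellow, violet → 47; brown ×10 → 470 Ω.
Series: 919 + 470 = 1389 Ω.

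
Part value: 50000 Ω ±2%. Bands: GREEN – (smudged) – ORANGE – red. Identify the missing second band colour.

black

50000 Ω = 50 × 10^3.
The second band gives digit 0 of the significand, and 0 is black.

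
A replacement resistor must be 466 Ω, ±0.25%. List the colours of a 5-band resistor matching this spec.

466 Ω = 466 × 10^0.
4 → yellow
6 → blue
6 → blue
Multiplier 10^0 → black.
±0.25% tolerance → blue.

yellow, blue, blue, black, blue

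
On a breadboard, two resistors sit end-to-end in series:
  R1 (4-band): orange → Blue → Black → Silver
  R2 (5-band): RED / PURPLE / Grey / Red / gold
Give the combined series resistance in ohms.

27836 Ω

R1: orange, blue → 36; black ×1 → 36 Ω.
R2: red, violet, grey → 278; red ×10^2 → 27800 Ω.
Series: 36 + 27800 = 27836 Ω.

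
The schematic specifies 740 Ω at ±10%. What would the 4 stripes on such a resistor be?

740 Ω = 74 × 10^1.
7 → violet
4 → yellow
Multiplier 10^1 → brown.
±10% tolerance → silver.

violet, yellow, brown, silver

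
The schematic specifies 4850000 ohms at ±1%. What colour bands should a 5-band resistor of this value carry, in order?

4850000 Ω = 485 × 10^4.
4 → yellow
8 → grey
5 → green
Multiplier 10^4 → yellow.
±1% tolerance → brown.

yellow, grey, green, yellow, brown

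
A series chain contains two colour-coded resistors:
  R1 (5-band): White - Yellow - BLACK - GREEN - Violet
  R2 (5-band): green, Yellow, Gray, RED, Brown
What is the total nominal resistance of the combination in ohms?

94054800 Ω

R1: white, yellow, black → 940; green ×10^5 → 94000000 Ω.
R2: green, yellow, grey → 548; red ×10^2 → 54800 Ω.
Series: 94000000 + 54800 = 94054800 Ω.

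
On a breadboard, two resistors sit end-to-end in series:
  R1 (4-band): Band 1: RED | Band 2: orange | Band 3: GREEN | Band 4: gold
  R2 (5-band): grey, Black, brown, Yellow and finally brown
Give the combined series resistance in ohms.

10310000 Ω

R1: red, orange → 23; green ×10^5 → 2300000 Ω.
R2: grey, black, brown → 801; yellow ×10^4 → 8010000 Ω.
Series: 2300000 + 8010000 = 10310000 Ω.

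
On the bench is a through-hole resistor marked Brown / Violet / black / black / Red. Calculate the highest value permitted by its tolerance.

173.4 Ω

Brown → 1 (first significant figure)
Violet → 7 (second significant figure)
Black → 0 (third significant figure)
Black → ×1 multiplier
Red → ±2% tolerance
170 × 1 = 170 Ω
Highest = 170 × (1 + 2/100) = 173.4 Ω.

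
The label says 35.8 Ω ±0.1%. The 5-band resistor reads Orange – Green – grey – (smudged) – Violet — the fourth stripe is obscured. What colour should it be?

35.8 Ω = 358 × 10^-1.
The fourth band is the multiplier, 10^-1, which is gold.

gold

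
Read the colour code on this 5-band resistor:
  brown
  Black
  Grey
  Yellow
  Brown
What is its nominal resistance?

1080000 Ω

Brown → 1 (first significant figure)
Black → 0 (second significant figure)
Grey → 8 (third significant figure)
Yellow → ×10^4 multiplier
108 × 10000 = 1080000 Ω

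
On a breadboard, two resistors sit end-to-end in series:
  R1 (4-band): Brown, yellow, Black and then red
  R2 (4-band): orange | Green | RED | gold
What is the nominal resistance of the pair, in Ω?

3514 Ω

R1: brown, yellow → 14; black ×1 → 14 Ω.
R2: orange, green → 35; red ×10^2 → 3500 Ω.
Series: 14 + 3500 = 3514 Ω.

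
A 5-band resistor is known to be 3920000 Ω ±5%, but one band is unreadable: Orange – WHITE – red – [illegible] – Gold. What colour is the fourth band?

yellow

3920000 Ω = 392 × 10^4.
The fourth band is the multiplier, 10^4, which is yellow.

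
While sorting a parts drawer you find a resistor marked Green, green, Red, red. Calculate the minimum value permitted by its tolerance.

5390 Ω

Green → 5 (first significant figure)
Green → 5 (second significant figure)
Red → ×10^2 multiplier
Red → ±2% tolerance
55 × 100 = 5500 Ω
Minimum = 5500 × (1 − 2/100) = 5390 Ω.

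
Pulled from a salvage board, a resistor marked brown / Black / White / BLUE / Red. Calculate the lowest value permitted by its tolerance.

106820000 Ω

Brown → 1 (first significant figure)
Black → 0 (second significant figure)
White → 9 (third significant figure)
Blue → ×10^6 multiplier
Red → ±2% tolerance
109 × 1000000 = 109000000 Ω
Lowest = 109000000 × (1 − 2/100) = 106820000 Ω.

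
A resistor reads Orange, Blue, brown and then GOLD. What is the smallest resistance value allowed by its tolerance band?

342 Ω

Orange → 3 (first significant figure)
Blue → 6 (second significant figure)
Brown → ×10 multiplier
Gold → ±5% tolerance
36 × 10 = 360 Ω
Smallest = 360 × (1 − 5/100) = 342 Ω.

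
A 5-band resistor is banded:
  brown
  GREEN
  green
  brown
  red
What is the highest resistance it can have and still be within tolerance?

1581 Ω

Brown → 1 (first significant figure)
Green → 5 (second significant figure)
Green → 5 (third significant figure)
Brown → ×10 multiplier
Red → ±2% tolerance
155 × 10 = 1550 Ω
Highest = 1550 × (1 + 2/100) = 1581 Ω.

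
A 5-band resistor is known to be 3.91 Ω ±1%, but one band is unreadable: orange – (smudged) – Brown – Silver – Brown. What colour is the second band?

white

3.91 Ω = 391 × 10^-2.
The second band gives digit 9 of the significand, and 9 is white.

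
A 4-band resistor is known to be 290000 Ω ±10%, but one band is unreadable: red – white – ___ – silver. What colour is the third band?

290000 Ω = 29 × 10^4.
The third band is the multiplier, 10^4, which is yellow.

yellow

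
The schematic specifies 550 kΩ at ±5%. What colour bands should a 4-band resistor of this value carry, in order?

550000 Ω = 55 × 10^4.
5 → green
5 → green
Multiplier 10^4 → yellow.
±5% tolerance → gold.

green, green, yellow, gold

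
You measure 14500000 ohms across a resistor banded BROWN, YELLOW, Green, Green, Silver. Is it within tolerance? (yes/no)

Brown → 1 (first significant figure)
Yellow → 4 (second significant figure)
Green → 5 (third significant figure)
Green → ×10^5 multiplier
Silver → ±10% tolerance
145 × 100000 = 14500000 Ω
Allowed range: 13050000 Ω to 15950000 Ω.
14500000 ohms lies inside that range.

yes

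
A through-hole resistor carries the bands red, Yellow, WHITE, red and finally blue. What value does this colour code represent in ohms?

Red → 2 (first significant figure)
Yellow → 4 (second significant figure)
White → 9 (third significant figure)
Red → ×10^2 multiplier
249 × 100 = 24900 Ω

24900 Ω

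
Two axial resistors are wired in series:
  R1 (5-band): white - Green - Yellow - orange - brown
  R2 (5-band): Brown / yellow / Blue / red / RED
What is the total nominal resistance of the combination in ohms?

968600 Ω

R1: white, green, yellow → 954; orange ×10^3 → 954000 Ω.
R2: brown, yellow, blue → 146; red ×10^2 → 14600 Ω.
Series: 954000 + 14600 = 968600 Ω.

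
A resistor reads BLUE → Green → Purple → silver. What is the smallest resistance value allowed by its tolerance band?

585000000 Ω

Blue → 6 (first significant figure)
Green → 5 (second significant figure)
Violet → ×10^7 multiplier
Silver → ±10% tolerance
65 × 10000000 = 650000000 Ω
Smallest = 650000000 × (1 − 10/100) = 585000000 Ω.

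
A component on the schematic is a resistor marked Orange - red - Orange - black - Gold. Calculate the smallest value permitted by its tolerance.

Orange → 3 (first significant figure)
Red → 2 (second significant figure)
Orange → 3 (third significant figure)
Black → ×1 multiplier
Gold → ±5% tolerance
323 × 1 = 323 Ω
Smallest = 323 × (1 − 5/100) = 306.85 Ω.

306.85 Ω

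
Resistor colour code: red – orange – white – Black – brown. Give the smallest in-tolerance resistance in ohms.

236.61 Ω

Red → 2 (first significant figure)
Orange → 3 (second significant figure)
White → 9 (third significant figure)
Black → ×1 multiplier
Brown → ±1% tolerance
239 × 1 = 239 Ω
Smallest = 239 × (1 − 1/100) = 236.61 Ω.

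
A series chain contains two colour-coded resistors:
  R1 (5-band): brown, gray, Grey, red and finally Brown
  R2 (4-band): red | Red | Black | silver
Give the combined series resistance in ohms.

18822 Ω

R1: brown, grey, grey → 188; red ×10^2 → 18800 Ω.
R2: red, red → 22; black ×1 → 22 Ω.
Series: 18800 + 22 = 18822 Ω.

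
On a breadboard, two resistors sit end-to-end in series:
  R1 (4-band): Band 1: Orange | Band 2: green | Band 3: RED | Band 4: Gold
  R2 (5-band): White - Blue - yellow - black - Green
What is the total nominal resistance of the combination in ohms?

R1: orange, green → 35; red ×10^2 → 3500 Ω.
R2: white, blue, yellow → 964; black ×1 → 964 Ω.
Series: 3500 + 964 = 4464 Ω.

4464 Ω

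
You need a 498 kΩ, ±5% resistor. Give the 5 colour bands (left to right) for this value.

498000 Ω = 498 × 10^3.
4 → yellow
9 → white
8 → grey
Multiplier 10^3 → orange.
±5% tolerance → gold.

yellow, white, grey, orange, gold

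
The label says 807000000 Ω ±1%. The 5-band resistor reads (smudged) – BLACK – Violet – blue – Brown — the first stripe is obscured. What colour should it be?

grey

807000000 Ω = 807 × 10^6.
The first band gives digit 8 of the significand, and 8 is grey.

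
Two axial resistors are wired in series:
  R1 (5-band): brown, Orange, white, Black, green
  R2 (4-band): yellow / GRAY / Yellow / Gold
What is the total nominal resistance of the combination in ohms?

R1: brown, orange, white → 139; black ×1 → 139 Ω.
R2: yellow, grey → 48; yellow ×10^4 → 480000 Ω.
Series: 139 + 480000 = 480139 Ω.

480139 Ω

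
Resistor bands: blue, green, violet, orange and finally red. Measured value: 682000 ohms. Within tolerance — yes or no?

Blue → 6 (first significant figure)
Green → 5 (second significant figure)
Violet → 7 (third significant figure)
Orange → ×10^3 multiplier
Red → ±2% tolerance
657 × 1000 = 657000 Ω
Allowed range: 643860 Ω to 670140 Ω.
682000 ohms lies outside that range.

no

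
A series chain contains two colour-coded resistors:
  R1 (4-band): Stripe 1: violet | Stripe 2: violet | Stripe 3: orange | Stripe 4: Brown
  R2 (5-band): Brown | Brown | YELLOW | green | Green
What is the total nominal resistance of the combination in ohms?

R1: violet, violet → 77; orange ×10^3 → 77000 Ω.
R2: brown, brown, yellow → 114; green ×10^5 → 11400000 Ω.
Series: 77000 + 11400000 = 11477000 Ω.

11477000 Ω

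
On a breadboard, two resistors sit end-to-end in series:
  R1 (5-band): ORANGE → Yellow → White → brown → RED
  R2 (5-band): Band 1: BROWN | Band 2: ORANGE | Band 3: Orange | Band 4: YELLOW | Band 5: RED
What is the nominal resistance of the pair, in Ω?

R1: orange, yellow, white → 349; brown ×10 → 3490 Ω.
R2: brown, orange, orange → 133; yellow ×10^4 → 1330000 Ω.
Series: 3490 + 1330000 = 1333490 Ω.

1333490 Ω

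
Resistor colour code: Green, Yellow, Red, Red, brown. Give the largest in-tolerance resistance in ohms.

Green → 5 (first significant figure)
Yellow → 4 (second significant figure)
Red → 2 (third significant figure)
Red → ×10^2 multiplier
Brown → ±1% tolerance
542 × 100 = 54200 Ω
Largest = 54200 × (1 + 1/100) = 54742 Ω.

54742 Ω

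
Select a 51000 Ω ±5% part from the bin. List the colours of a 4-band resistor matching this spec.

green, brown, orange, gold

51000 Ω = 51 × 10^3.
5 → green
1 → brown
Multiplier 10^3 → orange.
±5% tolerance → gold.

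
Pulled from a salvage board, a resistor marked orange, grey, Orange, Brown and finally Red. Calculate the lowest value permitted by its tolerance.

3753.4 Ω

Orange → 3 (first significant figure)
Grey → 8 (second significant figure)
Orange → 3 (third significant figure)
Brown → ×10 multiplier
Red → ±2% tolerance
383 × 10 = 3830 Ω
Lowest = 3830 × (1 − 2/100) = 3753.4 Ω.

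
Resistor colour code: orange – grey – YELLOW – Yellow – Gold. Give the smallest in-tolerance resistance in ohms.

Orange → 3 (first significant figure)
Grey → 8 (second significant figure)
Yellow → 4 (third significant figure)
Yellow → ×10^4 multiplier
Gold → ±5% tolerance
384 × 10000 = 3840000 Ω
Smallest = 3840000 × (1 − 5/100) = 3648000 Ω.

3648000 Ω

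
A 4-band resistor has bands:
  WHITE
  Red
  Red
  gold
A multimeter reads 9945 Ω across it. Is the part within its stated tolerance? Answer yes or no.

White → 9 (first significant figure)
Red → 2 (second significant figure)
Red → ×10^2 multiplier
Gold → ±5% tolerance
92 × 100 = 9200 Ω
Allowed range: 8740 Ω to 9660 Ω.
9945 Ω lies outside that range.

no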